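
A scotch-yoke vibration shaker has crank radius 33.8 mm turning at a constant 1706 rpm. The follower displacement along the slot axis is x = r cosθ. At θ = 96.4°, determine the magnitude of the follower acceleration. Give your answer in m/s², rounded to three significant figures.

120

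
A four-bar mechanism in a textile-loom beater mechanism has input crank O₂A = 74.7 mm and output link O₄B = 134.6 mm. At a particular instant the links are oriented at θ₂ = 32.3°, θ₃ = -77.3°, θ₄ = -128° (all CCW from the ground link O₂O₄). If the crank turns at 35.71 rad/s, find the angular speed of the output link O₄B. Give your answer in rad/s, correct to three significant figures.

ω₂ = 35.71 rad/s
Differentiating the loop-closure r₂e^{iθ₂}+r₃e^{iθ₃}=r₁+r₄e^{iθ₄} gives r₂ω₂e^{iθ₂}+r₃ω₃e^{iθ₃}=r₄ω₄e^{iθ₄}.
Eliminating the other unknown: ω₄ = r₂ω₂ sin(θ₂−θ₃) / [r₄ sin(θ₄−θ₃)].
Numerator sine = +0.94206; denominator sine = -0.77384.
Result = 0.0747·35.71·(+0.94206) / (0.1346·(-0.77384)) = -24.126 rad/s; magnitude 24.126 rad/s.

24.1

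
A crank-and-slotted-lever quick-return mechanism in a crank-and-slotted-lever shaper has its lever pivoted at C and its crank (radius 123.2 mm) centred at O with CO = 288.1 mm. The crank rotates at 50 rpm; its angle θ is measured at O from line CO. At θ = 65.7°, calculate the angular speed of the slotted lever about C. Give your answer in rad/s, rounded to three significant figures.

ω = 5.236 rad/s (from 50 rpm).
Crank pin A relative to C: A = (d + r cosθ, r sinθ); lever angle φ = atan2(r sinθ, d + r cosθ).
Differentiating tanφ: φ̇ = rω(d cosθ + r)/(d² + r² + 2dr cosθ).
d² + r² + 2dr cosθ = |CA|² = 0.127392 m²;  d cosθ + r = +0.24176 m.
|ω_lever| = |0.1232·5.236·+0.24176| / 0.127392 = 1.2242 rad/s.

1.22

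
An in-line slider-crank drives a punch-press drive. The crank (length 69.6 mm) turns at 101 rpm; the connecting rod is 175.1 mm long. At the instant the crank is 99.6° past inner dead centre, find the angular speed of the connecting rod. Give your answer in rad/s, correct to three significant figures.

ω = 10.58 rad/s (converted from 101 rpm).
The rod makes angle φ with the slider axis where L sinφ = r sinθ; differentiating, L cosφ·φ̇ = r ω cosθ.
L cosφ = √(L² − r² sin²θ) = 0.16109 m.
|ω_rod| = r ω |cosθ| / √(L² − r² sin²θ) = 0.0696·10.58·0.16677/0.16109 = 0.76208 rad/s.

0.762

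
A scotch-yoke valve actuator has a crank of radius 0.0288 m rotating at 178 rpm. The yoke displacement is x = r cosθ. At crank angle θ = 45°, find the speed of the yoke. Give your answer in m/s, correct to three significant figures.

ω = 18.64 rad/s (from 178 rpm).
x = r cosθ ⇒ ẋ = −rω sinθ.
|v| = rω|sinθ| = 0.0288·18.64·|sin 45°| = 0.3796 m/s.

0.380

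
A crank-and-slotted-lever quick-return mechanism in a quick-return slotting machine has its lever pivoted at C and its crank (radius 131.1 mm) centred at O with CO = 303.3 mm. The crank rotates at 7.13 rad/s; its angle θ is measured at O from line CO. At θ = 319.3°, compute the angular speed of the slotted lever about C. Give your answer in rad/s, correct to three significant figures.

1.99

ω = 7.13 rad/s
Crank pin A relative to C: A = (d + r cosθ, r sinθ); lever angle φ = atan2(r sinθ, d + r cosθ).
Differentiating tanφ: φ̇ = rω(d cosθ + r)/(d² + r² + 2dr cosθ).
d² + r² + 2dr cosθ = |CA|² = 0.169469 m²;  d cosθ + r = +0.36104 m.
|ω_lever| = |0.1311·7.13·+0.36104| / 0.169469 = 1.9914 rad/s.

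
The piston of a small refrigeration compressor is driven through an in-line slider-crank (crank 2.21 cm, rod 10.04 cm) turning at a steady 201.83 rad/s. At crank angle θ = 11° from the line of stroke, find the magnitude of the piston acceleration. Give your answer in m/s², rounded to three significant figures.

ω = 201.8 rad/s
x(θ) = r cosθ + √(L² − r² sin²θ); with ω constant, a = ω²·d²x/dθ².
d²x/dθ² = −r cosθ − r²(cos2θ)/√u − r⁴ sin²2θ/(4u^{3/2}),  u = L² − r² sin²θ = 0.0100624 m².
Substituting r = 0.0221 m, L = 0.1004 m, θ = 11°: d²x/dθ² = -0.026217 m.
a = ω²·d²x/dθ² = (201.8)²·(-0.026217) = -1067.9 m/s²;  |a| = 1067.9 m/s².

1070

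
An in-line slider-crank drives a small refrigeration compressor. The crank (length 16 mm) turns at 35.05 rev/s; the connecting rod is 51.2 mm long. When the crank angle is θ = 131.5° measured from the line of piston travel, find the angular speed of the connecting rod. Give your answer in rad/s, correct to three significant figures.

46.9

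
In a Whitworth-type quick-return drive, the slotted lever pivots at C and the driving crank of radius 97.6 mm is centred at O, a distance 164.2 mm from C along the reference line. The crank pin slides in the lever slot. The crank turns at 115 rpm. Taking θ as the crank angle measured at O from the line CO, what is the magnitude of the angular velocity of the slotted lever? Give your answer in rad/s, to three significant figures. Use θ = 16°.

ω = 12.04 rad/s (from 115 rpm).
Crank pin A relative to C: A = (d + r cosθ, r sinθ); lever angle φ = atan2(r sinθ, d + r cosθ).
Differentiating tanφ: φ̇ = rω(d cosθ + r)/(d² + r² + 2dr cosθ).
d² + r² + 2dr cosθ = |CA|² = 0.0672976 m²;  d cosθ + r = +0.25544 m.
|ω_lever| = |0.0976·12.04·+0.25544| / 0.0672976 = 4.4613 rad/s.

4.46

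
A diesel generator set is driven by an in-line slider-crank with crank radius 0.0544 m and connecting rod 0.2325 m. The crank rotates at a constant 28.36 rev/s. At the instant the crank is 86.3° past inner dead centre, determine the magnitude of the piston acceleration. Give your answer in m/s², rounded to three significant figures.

301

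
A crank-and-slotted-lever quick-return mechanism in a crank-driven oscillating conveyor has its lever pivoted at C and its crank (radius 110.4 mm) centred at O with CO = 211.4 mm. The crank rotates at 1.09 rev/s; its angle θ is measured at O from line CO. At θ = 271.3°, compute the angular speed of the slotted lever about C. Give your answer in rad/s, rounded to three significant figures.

1.50

ω = 6.849 rad/s (from 1.09 rev/s).
Crank pin A relative to C: A = (d + r cosθ, r sinθ); lever angle φ = atan2(r sinθ, d + r cosθ).
Differentiating tanφ: φ̇ = rω(d cosθ + r)/(d² + r² + 2dr cosθ).
d² + r² + 2dr cosθ = |CA|² = 0.0579371 m²;  d cosθ + r = +0.1152 m.
|ω_lever| = |0.1104·6.849·+0.1152| / 0.0579371 = 1.5033 rad/s.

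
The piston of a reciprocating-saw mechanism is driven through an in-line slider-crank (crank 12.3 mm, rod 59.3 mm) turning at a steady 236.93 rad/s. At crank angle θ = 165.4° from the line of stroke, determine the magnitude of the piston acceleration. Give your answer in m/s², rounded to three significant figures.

ω = 236.9 rad/s
x(θ) = r cosθ + √(L² − r² sin²θ); with ω constant, a = ω²·d²x/dθ².
d²x/dθ² = −r cosθ − r²(cos2θ)/√u − r⁴ sin²2θ/(4u^{3/2}),  u = L² − r² sin²θ = 0.00350688 m².
Substituting r = 0.0123 m, L = 0.0593 m, θ = 165.4°: d²x/dθ² = +0.0096662 m.
a = ω²·d²x/dθ² = (236.9)²·(+0.0096662) = +542.62 m/s²;  |a| = 542.62 m/s².

543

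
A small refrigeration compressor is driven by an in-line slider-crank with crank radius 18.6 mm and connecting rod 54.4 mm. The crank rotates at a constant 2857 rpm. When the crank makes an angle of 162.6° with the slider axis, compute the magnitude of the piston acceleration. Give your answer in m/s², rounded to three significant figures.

1110

ω = 2π·2857/60 = 299.2 rad/s
x(θ) = r cosθ + √(L² − r² sin²θ); with ω constant, a = ω²·d²x/dθ².
d²x/dθ² = −r cosθ − r²(cos2θ)/√u − r⁴ sin²2θ/(4u^{3/2}),  u = L² − r² sin²θ = 0.00292842 m².
Substituting r = 0.0186 m, L = 0.0544 m, θ = 162.6°: d²x/dθ² = +0.012438 m.
a = ω²·d²x/dθ² = (299.2)²·(+0.012438) = +1113.3 m/s²;  |a| = 1113.3 m/s².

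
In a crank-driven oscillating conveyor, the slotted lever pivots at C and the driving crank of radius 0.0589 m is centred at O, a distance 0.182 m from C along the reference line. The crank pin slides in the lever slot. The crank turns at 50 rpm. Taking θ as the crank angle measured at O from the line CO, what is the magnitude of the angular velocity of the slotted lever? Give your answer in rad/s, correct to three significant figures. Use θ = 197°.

ω = 5.236 rad/s (from 50 rpm).
Crank pin A relative to C: A = (d + r cosθ, r sinθ); lever angle φ = atan2(r sinθ, d + r cosθ).
Differentiating tanφ: φ̇ = rω(d cosθ + r)/(d² + r² + 2dr cosθ).
d² + r² + 2dr cosθ = |CA|² = 0.0160904 m²;  d cosθ + r = -0.11515 m.
|ω_lever| = |0.0589·5.236·-0.11515| / 0.0160904 = 2.207 rad/s.

2.21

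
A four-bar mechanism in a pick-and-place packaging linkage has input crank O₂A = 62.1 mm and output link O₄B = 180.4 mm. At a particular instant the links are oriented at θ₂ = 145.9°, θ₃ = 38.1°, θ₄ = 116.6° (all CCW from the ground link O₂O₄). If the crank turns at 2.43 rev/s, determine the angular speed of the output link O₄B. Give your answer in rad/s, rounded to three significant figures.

ω₂ = 15.27 rad/s (from 2.43 rev/s).
Differentiating the loop-closure r₂e^{iθ₂}+r₃e^{iθ₃}=r₁+r₄e^{iθ₄} gives r₂ω₂e^{iθ₂}+r₃ω₃e^{iθ₃}=r₄ω₄e^{iθ₄}.
Eliminating the other unknown: ω₄ = r₂ω₂ sin(θ₂−θ₃) / [r₄ sin(θ₄−θ₃)].
Numerator sine = +0.95213; denominator sine = +0.97992.
Result = 0.0621·15.27·(+0.95213) / (0.1804·(+0.97992)) = +5.1067 rad/s; magnitude 5.1067 rad/s.

5.11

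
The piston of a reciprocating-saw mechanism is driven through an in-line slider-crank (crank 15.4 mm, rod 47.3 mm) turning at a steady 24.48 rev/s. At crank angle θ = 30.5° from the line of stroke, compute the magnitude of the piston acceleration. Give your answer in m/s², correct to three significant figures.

ω = 2π·24.5 = 153.8 rad/s
x(θ) = r cosθ + √(L² − r² sin²θ); with ω constant, a = ω²·d²x/dθ².
d²x/dθ² = −r cosθ − r²(cos2θ)/√u − r⁴ sin²2θ/(4u^{3/2}),  u = L² − r² sin²θ = 0.0021762 m².
Substituting r = 0.0154 m, L = 0.0473 m, θ = 30.5°: d²x/dθ² = -0.01584 m.
a = ω²·d²x/dθ² = (153.8)²·(-0.01584) = -374.74 m/s²;  |a| = 374.74 m/s².

375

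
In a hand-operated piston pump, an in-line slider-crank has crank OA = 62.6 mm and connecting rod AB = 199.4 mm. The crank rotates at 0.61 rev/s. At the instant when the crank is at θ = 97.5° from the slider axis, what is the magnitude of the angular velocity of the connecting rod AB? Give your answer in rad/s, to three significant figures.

0.165

ω = 3.833 rad/s (converted from 0.61 rev/s).
The rod makes angle φ with the slider axis where L sinφ = r sinθ; differentiating, L cosφ·φ̇ = r ω cosθ.
L cosφ = √(L² − r² sin²θ) = 0.1895 m.
|ω_rod| = r ω |cosθ| / √(L² − r² sin²θ) = 0.0626·3.833·0.13053/0.1895 = 0.16527 rad/s.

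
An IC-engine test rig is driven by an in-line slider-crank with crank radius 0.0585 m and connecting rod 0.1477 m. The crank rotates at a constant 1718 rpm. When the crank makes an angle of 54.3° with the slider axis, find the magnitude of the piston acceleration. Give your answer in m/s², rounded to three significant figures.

883

ω = 2π·1718/60 = 179.9 rad/s
x(θ) = r cosθ + √(L² − r² sin²θ); with ω constant, a = ω²·d²x/dθ².
d²x/dθ² = −r cosθ − r²(cos2θ)/√u − r⁴ sin²2θ/(4u^{3/2}),  u = L² − r² sin²θ = 0.0195584 m².
Substituting r = 0.0585 m, L = 0.1477 m, θ = 54.3°: d²x/dθ² = -0.027294 m.
a = ω²·d²x/dθ² = (179.9)²·(-0.027294) = -883.41 m/s²;  |a| = 883.41 m/s².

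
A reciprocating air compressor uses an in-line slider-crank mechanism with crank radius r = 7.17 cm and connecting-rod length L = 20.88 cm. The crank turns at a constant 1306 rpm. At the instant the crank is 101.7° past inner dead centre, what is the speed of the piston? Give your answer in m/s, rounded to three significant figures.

8.89

ω = 2π·1306/60 = 136.8 rad/s
For an in-line slider-crank, x = r cosθ + √(L² − r² sin²θ), so v = −rω sinθ·[1 + r cosθ/√(L² − r² sin²θ)].
With r = 0.0717 m, L = 0.2088 m, θ = 101.7°: √(L² − r² sin²θ) = 0.19664 m.
v = −0.0717·136.8·0.97922·[1 + 0.0717·-0.20279/0.19664] = -8.8922 m/s.
|v| = 8.8922 m/s.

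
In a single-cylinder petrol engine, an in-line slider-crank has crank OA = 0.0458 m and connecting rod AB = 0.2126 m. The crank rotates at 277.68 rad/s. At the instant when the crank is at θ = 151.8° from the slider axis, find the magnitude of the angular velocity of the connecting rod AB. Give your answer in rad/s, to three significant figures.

53.0

ω = 277.7 rad/s
The rod makes angle φ with the slider axis where L sinφ = r sinθ; differentiating, L cosφ·φ̇ = r ω cosθ.
L cosφ = √(L² − r² sin²θ) = 0.2115 m.
|ω_rod| = r ω |cosθ| / √(L² − r² sin²θ) = 0.0458·277.7·0.88130/0.2115 = 52.995 rad/s.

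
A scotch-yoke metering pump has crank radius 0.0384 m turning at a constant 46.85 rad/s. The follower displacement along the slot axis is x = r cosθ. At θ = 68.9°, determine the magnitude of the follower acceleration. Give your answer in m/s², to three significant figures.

ω = 46.85 rad/s
x = r cosθ ⇒ ẍ = −rω² cosθ (ω constant).
|a| = rω²|cosθ| = 0.0384·(46.85)²·|cos 68.9°| = 30.342 m/s².

30.3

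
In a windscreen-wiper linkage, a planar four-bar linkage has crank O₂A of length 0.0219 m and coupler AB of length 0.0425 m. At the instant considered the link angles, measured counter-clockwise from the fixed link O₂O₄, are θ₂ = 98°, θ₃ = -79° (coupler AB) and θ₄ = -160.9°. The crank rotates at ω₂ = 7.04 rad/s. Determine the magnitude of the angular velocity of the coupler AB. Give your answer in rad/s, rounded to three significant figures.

ω₂ = 7.04 rad/s
Differentiating the loop-closure r₂e^{iθ₂}+r₃e^{iθ₃}=r₁+r₄e^{iθ₄} gives r₂ω₂e^{iθ₂}+r₃ω₃e^{iθ₃}=r₄ω₄e^{iθ₄}.
Eliminating the other unknown: ω₃ = r₂ω₂ sin(θ₄−θ₂) / [r₃ sin(θ₃−θ₄)].
Numerator sine = +0.98129; denominator sine = +0.99002.
Result = 0.0219·7.04·(+0.98129) / (0.0425·(+0.99002)) = +3.5957 rad/s; magnitude 3.5957 rad/s.

3.60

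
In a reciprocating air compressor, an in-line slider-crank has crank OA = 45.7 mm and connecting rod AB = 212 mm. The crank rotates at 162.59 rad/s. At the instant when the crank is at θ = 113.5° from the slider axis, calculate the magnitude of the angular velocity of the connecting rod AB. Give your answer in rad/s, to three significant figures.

ω = 162.6 rad/s
The rod makes angle φ with the slider axis where L sinφ = r sinθ; differentiating, L cosφ·φ̇ = r ω cosθ.
L cosφ = √(L² − r² sin²θ) = 0.20782 m.
|ω_rod| = r ω |cosθ| / √(L² − r² sin²θ) = 0.0457·162.6·0.39875/0.20782 = 14.257 rad/s.

14.3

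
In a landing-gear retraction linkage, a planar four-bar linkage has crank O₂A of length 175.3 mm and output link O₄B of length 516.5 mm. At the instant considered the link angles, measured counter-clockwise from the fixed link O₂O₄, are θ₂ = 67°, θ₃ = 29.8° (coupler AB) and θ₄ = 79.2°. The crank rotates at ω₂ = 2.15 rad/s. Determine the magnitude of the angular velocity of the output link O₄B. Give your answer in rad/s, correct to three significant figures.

0.581

ω₂ = 2.15 rad/s
Differentiating the loop-closure r₂e^{iθ₂}+r₃e^{iθ₃}=r₁+r₄e^{iθ₄} gives r₂ω₂e^{iθ₂}+r₃ω₃e^{iθ₃}=r₄ω₄e^{iθ₄}.
Eliminating the other unknown: ω₄ = r₂ω₂ sin(θ₂−θ₃) / [r₄ sin(θ₄−θ₃)].
Numerator sine = +0.60460; denominator sine = +0.75927.
Result = 0.1753·2.15·(+0.60460) / (0.5165·(+0.75927)) = +0.58106 rad/s; magnitude 0.58106 rad/s.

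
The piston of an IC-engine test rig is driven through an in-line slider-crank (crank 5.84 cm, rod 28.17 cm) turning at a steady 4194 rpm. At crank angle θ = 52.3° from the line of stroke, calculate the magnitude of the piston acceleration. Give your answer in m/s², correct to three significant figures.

ω = 2π·4194/60 = 439.2 rad/s
x(θ) = r cosθ + √(L² − r² sin²θ); with ω constant, a = ω²·d²x/dθ².
d²x/dθ² = −r cosθ − r²(cos2θ)/√u − r⁴ sin²2θ/(4u^{3/2}),  u = L² − r² sin²θ = 0.0772198 m².
Substituting r = 0.0584 m, L = 0.2817 m, θ = 52.3°: d²x/dθ² = -0.032746 m.
a = ω²·d²x/dθ² = (439.2)²·(-0.032746) = -6316.5 m/s²;  |a| = 6316.5 m/s².

6320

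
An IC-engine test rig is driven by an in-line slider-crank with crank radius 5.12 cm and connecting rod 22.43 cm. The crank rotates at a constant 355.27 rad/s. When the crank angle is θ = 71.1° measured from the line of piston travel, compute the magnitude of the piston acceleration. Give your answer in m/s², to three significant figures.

ω = 355.3 rad/s
x(θ) = r cosθ + √(L² − r² sin²θ); with ω constant, a = ω²·d²x/dθ².
d²x/dθ² = −r cosθ − r²(cos2θ)/√u − r⁴ sin²2θ/(4u^{3/2}),  u = L² − r² sin²θ = 0.0479641 m².
Substituting r = 0.0512 m, L = 0.2243 m, θ = 71.1°: d²x/dθ² = -0.0071881 m.
a = ω²·d²x/dθ² = (355.3)²·(-0.0071881) = -907.26 m/s²;  |a| = 907.26 m/s².

907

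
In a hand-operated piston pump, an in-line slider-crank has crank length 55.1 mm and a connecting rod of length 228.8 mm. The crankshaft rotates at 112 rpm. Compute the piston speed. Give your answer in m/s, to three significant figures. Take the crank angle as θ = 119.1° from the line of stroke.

0.497

ω = 2π·112/60 = 11.73 rad/s
For an in-line slider-crank, x = r cosθ + √(L² − r² sin²θ), so v = −rω sinθ·[1 + r cosθ/√(L² − r² sin²θ)].
With r = 0.0551 m, L = 0.2288 m, θ = 119.1°: √(L² − r² sin²θ) = 0.22368 m.
v = −0.0551·11.73·0.87377·[1 + 0.0551·-0.48634/0.22368] = -0.49702 m/s.
|v| = 0.49702 m/s.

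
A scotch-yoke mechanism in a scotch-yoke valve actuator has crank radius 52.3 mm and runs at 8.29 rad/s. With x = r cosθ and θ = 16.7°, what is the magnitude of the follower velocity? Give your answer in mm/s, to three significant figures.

125

ω = 8.29 rad/s
x = r cosθ ⇒ ẋ = −rω sinθ.
|v| = rω|sinθ| = 0.0523·8.29·|sin 16.7°| = 0.12459 m/s = 124.59 mm/s.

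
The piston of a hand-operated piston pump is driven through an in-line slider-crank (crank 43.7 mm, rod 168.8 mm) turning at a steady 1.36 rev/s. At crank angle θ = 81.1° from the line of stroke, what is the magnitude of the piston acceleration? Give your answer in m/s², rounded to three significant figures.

0.319

ω = 2π·1.36 = 8.545 rad/s
x(θ) = r cosθ + √(L² − r² sin²θ); with ω constant, a = ω²·d²x/dθ².
d²x/dθ² = −r cosθ − r²(cos2θ)/√u − r⁴ sin²2θ/(4u^{3/2}),  u = L² − r² sin²θ = 0.0266295 m².
Substituting r = 0.0437 m, L = 0.1688 m, θ = 81.1°: d²x/dθ² = +0.0043619 m.
a = ω²·d²x/dθ² = (8.545)²·(+0.0043619) = +0.3185 m/s²;  |a| = 0.3185 m/s².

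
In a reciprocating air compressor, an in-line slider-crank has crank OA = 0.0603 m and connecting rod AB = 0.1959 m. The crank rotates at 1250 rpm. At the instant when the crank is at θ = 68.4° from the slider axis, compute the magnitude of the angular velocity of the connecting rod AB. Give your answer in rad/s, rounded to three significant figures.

ω = 130.9 rad/s (converted from 1250 rpm).
The rod makes angle φ with the slider axis where L sinφ = r sinθ; differentiating, L cosφ·φ̇ = r ω cosθ.
L cosφ = √(L² − r² sin²θ) = 0.18771 m.
|ω_rod| = r ω |cosθ| / √(L² − r² sin²θ) = 0.0603·130.9·0.36812/0.18771 = 15.48 rad/s.

15.5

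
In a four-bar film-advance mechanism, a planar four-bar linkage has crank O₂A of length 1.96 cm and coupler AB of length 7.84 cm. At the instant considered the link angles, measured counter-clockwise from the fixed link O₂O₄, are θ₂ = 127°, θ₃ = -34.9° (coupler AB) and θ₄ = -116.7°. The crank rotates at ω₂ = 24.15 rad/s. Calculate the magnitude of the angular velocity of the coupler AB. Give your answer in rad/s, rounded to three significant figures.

ω₂ = 24.15 rad/s
Differentiating the loop-closure r₂e^{iθ₂}+r₃e^{iθ₃}=r₁+r₄e^{iθ₄} gives r₂ω₂e^{iθ₂}+r₃ω₃e^{iθ₃}=r₄ω₄e^{iθ₄}.
Eliminating the other unknown: ω₃ = r₂ω₂ sin(θ₄−θ₂) / [r₃ sin(θ₃−θ₄)].
Numerator sine = +0.89649; denominator sine = +0.98978.
Result = 0.0196·24.15·(+0.89649) / (0.0784·(+0.98978)) = +5.4684 rad/s; magnitude 5.4684 rad/s.

5.47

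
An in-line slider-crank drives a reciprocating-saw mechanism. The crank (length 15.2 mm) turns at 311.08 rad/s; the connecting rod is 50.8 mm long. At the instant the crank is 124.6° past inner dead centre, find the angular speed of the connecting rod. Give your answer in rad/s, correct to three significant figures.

54.5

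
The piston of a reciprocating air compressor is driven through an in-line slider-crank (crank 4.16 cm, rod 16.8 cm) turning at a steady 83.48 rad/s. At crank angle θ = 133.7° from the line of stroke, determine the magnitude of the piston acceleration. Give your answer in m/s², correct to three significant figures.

202

ω = 83.48 rad/s
x(θ) = r cosθ + √(L² − r² sin²θ); with ω constant, a = ω²·d²x/dθ².
d²x/dθ² = −r cosθ − r²(cos2θ)/√u − r⁴ sin²2θ/(4u^{3/2}),  u = L² − r² sin²θ = 0.0273195 m².
Substituting r = 0.0416 m, L = 0.168 m, θ = 133.7°: d²x/dθ² = +0.02905 m.
a = ω²·d²x/dθ² = (83.48)²·(+0.02905) = +202.45 m/s²;  |a| = 202.45 m/s².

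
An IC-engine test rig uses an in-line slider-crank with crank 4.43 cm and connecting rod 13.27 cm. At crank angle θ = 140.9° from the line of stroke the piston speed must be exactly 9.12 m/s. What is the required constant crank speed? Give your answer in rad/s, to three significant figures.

For an in-line slider-crank, |v_piston| = rω|sinθ|·[1 + r cosθ/√(L² − r² sin²θ)].
With r = 0.0443 m, L = 0.1327 m, θ = 140.9°: the bracketed kinematic factor |dx/dθ| = 0.020535 m.
ω = v/|dx/dθ| = 9.12/0.020535 = 444.12 rad/s.

444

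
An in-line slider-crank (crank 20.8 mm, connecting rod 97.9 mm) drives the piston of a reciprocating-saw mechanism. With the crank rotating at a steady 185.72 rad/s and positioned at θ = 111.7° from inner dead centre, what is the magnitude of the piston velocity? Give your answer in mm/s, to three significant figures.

3300

ω = 185.7 rad/s
For an in-line slider-crank, x = r cosθ + √(L² − r² sin²θ), so v = −rω sinθ·[1 + r cosθ/√(L² − r² sin²θ)].
With r = 0.0208 m, L = 0.0979 m, θ = 111.7°: √(L² − r² sin²θ) = 0.095974 m.
v = −0.0208·185.7·0.92913·[1 + 0.0208·-0.36975/0.095974] = -3.3016 m/s.
|v| = 3.3016 m/s = 3301.6 mm/s.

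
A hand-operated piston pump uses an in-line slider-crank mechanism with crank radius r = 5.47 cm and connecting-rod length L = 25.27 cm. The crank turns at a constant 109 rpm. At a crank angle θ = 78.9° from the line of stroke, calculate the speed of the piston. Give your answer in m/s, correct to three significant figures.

ω = 2π·109/60 = 11.41 rad/s
For an in-line slider-crank, x = r cosθ + √(L² − r² sin²θ), so v = −rω sinθ·[1 + r cosθ/√(L² − r² sin²θ)].
With r = 0.0547 m, L = 0.2527 m, θ = 78.9°: √(L² − r² sin²θ) = 0.24693 m.
v = −0.0547·11.41·0.98129·[1 + 0.0547·0.19252/0.24693] = -0.63882 m/s.
|v| = 0.63882 m/s.

0.639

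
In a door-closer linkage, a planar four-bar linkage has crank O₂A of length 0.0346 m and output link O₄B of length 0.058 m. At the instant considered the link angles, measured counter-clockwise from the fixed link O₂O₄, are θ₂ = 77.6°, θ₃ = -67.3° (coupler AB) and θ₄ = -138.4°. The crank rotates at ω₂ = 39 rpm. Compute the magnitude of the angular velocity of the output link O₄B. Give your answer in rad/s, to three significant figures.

ω₂ = 4.084 rad/s (from 39 rpm).
Differentiating the loop-closure r₂e^{iθ₂}+r₃e^{iθ₃}=r₁+r₄e^{iθ₄} gives r₂ω₂e^{iθ₂}+r₃ω₃e^{iθ₃}=r₄ω₄e^{iθ₄}.
Eliminating the other unknown: ω₄ = r₂ω₂ sin(θ₂−θ₃) / [r₄ sin(θ₄−θ₃)].
Numerator sine = +0.57501; denominator sine = -0.94609.
Result = 0.0346·4.084·(+0.57501) / (0.058·(-0.94609)) = -1.4808 rad/s; magnitude 1.4808 rad/s.

1.48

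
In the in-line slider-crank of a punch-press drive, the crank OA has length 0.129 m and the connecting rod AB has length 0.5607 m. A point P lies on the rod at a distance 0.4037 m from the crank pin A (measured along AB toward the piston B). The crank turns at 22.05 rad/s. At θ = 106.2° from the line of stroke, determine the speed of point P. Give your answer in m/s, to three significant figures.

2.61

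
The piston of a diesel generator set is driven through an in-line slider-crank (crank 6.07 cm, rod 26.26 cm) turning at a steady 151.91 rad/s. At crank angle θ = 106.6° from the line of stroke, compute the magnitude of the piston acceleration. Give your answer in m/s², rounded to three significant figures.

677

ω = 151.9 rad/s
x(θ) = r cosθ + √(L² − r² sin²θ); with ω constant, a = ω²·d²x/dθ².
d²x/dθ² = −r cosθ − r²(cos2θ)/√u − r⁴ sin²2θ/(4u^{3/2}),  u = L² − r² sin²θ = 0.065575 m².
Substituting r = 0.0607 m, L = 0.2626 m, θ = 106.6°: d²x/dθ² = +0.02932 m.
a = ω²·d²x/dθ² = (151.9)²·(+0.02932) = +676.61 m/s²;  |a| = 676.61 m/s².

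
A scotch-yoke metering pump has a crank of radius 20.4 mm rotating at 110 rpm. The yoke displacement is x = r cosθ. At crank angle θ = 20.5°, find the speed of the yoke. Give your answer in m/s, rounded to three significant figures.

0.0823

ω = 11.52 rad/s (from 110 rpm).
x = r cosθ ⇒ ẋ = −rω sinθ.
|v| = rω|sinθ| = 0.0204·11.52·|sin 20.5°| = 0.082296 m/s.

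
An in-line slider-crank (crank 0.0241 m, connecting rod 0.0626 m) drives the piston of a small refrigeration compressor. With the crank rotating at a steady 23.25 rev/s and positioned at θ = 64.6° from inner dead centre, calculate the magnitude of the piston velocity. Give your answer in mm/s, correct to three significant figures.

3740

ω = 2π·23.2 = 146.1 rad/s
For an in-line slider-crank, x = r cosθ + √(L² − r² sin²θ), so v = −rω sinθ·[1 + r cosθ/√(L² − r² sin²θ)].
With r = 0.0241 m, L = 0.0626 m, θ = 64.6°: √(L² − r² sin²θ) = 0.058693 m.
v = −0.0241·146.1·0.90334·[1 + 0.0241·0.42894/0.058693] = -3.7404 m/s.
|v| = 3.7404 m/s = 3740.4 mm/s.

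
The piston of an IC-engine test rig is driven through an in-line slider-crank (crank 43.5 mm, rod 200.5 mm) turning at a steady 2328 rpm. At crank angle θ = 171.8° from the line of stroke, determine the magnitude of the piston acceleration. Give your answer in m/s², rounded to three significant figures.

ω = 2π·2328/60 = 243.8 rad/s
x(θ) = r cosθ + √(L² − r² sin²θ); with ω constant, a = ω²·d²x/dθ².
d²x/dθ² = −r cosθ − r²(cos2θ)/√u − r⁴ sin²2θ/(4u^{3/2}),  u = L² − r² sin²θ = 0.0401618 m².
Substituting r = 0.0435 m, L = 0.2005 m, θ = 171.8°: d²x/dθ² = +0.033988 m.
a = ω²·d²x/dθ² = (243.8)²·(+0.033988) = +2020 m/s²;  |a| = 2020 m/s².

2020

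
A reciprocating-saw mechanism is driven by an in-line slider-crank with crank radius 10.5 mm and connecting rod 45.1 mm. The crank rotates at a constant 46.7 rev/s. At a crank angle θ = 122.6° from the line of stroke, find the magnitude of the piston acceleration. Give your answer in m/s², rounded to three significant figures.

575

ω = 2π·46.7 = 293.4 rad/s
x(θ) = r cosθ + √(L² − r² sin²θ); with ω constant, a = ω²·d²x/dθ².
d²x/dθ² = −r cosθ − r²(cos2θ)/√u − r⁴ sin²2θ/(4u^{3/2}),  u = L² − r² sin²θ = 0.00195576 m².
Substituting r = 0.0105 m, L = 0.0451 m, θ = 122.6°: d²x/dθ² = +0.0066738 m.
a = ω²·d²x/dθ² = (293.4)²·(+0.0066738) = +574.6 m/s²;  |a| = 574.6 m/s².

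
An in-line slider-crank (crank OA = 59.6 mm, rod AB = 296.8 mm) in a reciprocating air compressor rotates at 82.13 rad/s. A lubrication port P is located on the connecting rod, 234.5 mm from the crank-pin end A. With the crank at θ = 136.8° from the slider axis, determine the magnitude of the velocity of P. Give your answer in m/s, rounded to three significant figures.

ω = 82.13 rad/s.  Crank-pin speed |V_A| = rω = 4.8949 m/s, perpendicular to OA.
Rod angle: sinφ = −(r/L) sinθ ⇒ φ = -7.901°; ω_rod = −rω cosθ/√(L²−r²sin²θ) = +12.138 rad/s.
V_P = V_A + ω_rod × AP, with AP = 0.2345 m along the rod.
Components: V_Px = −rω sinθ − a·ω_rod·sinφ = -2.9596 m/s;  V_Py = rω cosθ + a·ω_rod·cosφ = -0.749 m/s.
|V_P| = √(V_Px² + V_Py²) = 3.0529 m/s.

3.05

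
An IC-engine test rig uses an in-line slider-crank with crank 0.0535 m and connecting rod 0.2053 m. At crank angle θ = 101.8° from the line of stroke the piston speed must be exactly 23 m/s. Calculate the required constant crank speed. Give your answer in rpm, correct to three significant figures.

For an in-line slider-crank, |v_piston| = rω|sinθ|·[1 + r cosθ/√(L² − r² sin²θ)].
With r = 0.0535 m, L = 0.2053 m, θ = 101.8°: the bracketed kinematic factor |dx/dθ| = 0.049483 m.
ω = v/|dx/dθ| = 23/0.049483 = 464.8 rad/s.
N = 60ω/(2π) = 4438.6 rpm.

4440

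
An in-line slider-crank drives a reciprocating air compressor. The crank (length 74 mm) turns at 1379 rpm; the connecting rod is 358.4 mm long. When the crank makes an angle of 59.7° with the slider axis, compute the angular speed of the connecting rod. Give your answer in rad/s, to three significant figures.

ω = 144.4 rad/s (converted from 1379 rpm).
The rod makes angle φ with the slider axis where L sinφ = r sinθ; differentiating, L cosφ·φ̇ = r ω cosθ.
L cosφ = √(L² − r² sin²θ) = 0.35266 m.
|ω_rod| = r ω |cosθ| / √(L² − r² sin²θ) = 0.074·144.4·0.50453/0.35266 = 15.288 rad/s.

15.3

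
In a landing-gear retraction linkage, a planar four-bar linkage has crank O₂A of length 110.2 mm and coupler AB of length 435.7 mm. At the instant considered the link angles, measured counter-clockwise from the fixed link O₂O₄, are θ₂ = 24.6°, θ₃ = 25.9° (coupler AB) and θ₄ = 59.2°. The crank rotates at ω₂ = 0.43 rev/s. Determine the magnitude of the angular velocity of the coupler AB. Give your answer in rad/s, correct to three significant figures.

ω₂ = 2.702 rad/s (from 0.43 rev/s).
Differentiating the loop-closure r₂e^{iθ₂}+r₃e^{iθ₃}=r₁+r₄e^{iθ₄} gives r₂ω₂e^{iθ₂}+r₃ω₃e^{iθ₃}=r₄ω₄e^{iθ₄}.
Eliminating the other unknown: ω₃ = r₂ω₂ sin(θ₄−θ₂) / [r₃ sin(θ₃−θ₄)].
Numerator sine = +0.56784; denominator sine = -0.54902.
Result = 0.1102·2.702·(+0.56784) / (0.4357·(-0.54902)) = -0.70677 rad/s; magnitude 0.70677 rad/s.

0.707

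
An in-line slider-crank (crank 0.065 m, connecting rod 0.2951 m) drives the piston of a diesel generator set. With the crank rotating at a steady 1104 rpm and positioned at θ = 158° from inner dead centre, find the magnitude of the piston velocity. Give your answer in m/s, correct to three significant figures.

2.24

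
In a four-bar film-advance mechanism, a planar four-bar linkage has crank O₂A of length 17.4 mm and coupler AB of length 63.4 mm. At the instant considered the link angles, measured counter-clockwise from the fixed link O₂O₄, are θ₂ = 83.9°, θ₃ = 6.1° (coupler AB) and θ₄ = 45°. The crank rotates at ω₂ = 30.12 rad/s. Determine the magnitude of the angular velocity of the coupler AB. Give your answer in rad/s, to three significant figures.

ω₂ = 30.12 rad/s
Differentiating the loop-closure r₂e^{iθ₂}+r₃e^{iθ₃}=r₁+r₄e^{iθ₄} gives r₂ω₂e^{iθ₂}+r₃ω₃e^{iθ₃}=r₄ω₄e^{iθ₄}.
Eliminating the other unknown: ω₃ = r₂ω₂ sin(θ₄−θ₂) / [r₃ sin(θ₃−θ₄)].
Numerator sine = -0.62796; denominator sine = -0.62796.
Result = 0.0174·30.12·(-0.62796) / (0.0634·(-0.62796)) = +8.2664 rad/s; magnitude 8.2664 rad/s.

8.27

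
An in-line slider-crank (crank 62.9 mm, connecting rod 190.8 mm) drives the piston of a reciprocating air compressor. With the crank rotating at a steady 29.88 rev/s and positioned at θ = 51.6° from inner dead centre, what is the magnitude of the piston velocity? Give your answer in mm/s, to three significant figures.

ω = 2π·29.9 = 187.7 rad/s
For an in-line slider-crank, x = r cosθ + √(L² − r² sin²θ), so v = −rω sinθ·[1 + r cosθ/√(L² − r² sin²θ)].
With r = 0.0629 m, L = 0.1908 m, θ = 51.6°: √(L² − r² sin²θ) = 0.18432 m.
v = −0.0629·187.7·0.78369·[1 + 0.0629·0.62115/0.18432] = -11.216 m/s.
|v| = 11.216 m/s = 11216 mm/s.

11200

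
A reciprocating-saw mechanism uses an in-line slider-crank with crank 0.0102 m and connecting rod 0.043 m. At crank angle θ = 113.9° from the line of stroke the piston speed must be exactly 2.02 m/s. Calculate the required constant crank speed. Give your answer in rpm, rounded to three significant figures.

2290

For an in-line slider-crank, |v_piston| = rω|sinθ|·[1 + r cosθ/√(L² − r² sin²θ)].
With r = 0.0102 m, L = 0.043 m, θ = 113.9°: the bracketed kinematic factor |dx/dθ| = 0.0084073 m.
ω = v/|dx/dθ| = 2.02/0.0084073 = 240.27 rad/s.
N = 60ω/(2π) = 2294.4 rpm.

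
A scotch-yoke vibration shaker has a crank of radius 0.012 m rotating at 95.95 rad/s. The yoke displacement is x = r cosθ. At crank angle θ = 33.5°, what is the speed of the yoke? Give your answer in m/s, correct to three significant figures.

ω = 95.95 rad/s
x = r cosθ ⇒ ẋ = −rω sinθ.
|v| = rω|sinθ| = 0.012·95.95·|sin 33.5°| = 0.6355 m/s.

0.636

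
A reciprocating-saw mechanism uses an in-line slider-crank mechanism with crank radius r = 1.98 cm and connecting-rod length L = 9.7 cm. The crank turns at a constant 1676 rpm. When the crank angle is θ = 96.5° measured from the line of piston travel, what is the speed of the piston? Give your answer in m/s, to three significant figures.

ω = 2π·1676/60 = 175.5 rad/s
For an in-line slider-crank, x = r cosθ + √(L² − r² sin²θ), so v = −rω sinθ·[1 + r cosθ/√(L² − r² sin²θ)].
With r = 0.0198 m, L = 0.097 m, θ = 96.5°: √(L² − r² sin²θ) = 0.094984 m.
v = −0.0198·175.5·0.99357·[1 + 0.0198·-0.11320/0.094984] = -3.3713 m/s.
|v| = 3.3713 m/s.

3.37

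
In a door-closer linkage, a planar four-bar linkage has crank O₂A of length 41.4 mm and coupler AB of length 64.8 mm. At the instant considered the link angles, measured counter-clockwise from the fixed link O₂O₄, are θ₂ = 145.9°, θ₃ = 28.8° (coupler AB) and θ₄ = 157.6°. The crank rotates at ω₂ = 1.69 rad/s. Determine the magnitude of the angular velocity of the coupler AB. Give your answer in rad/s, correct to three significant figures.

ω₂ = 1.69 rad/s
Differentiating the loop-closure r₂e^{iθ₂}+r₃e^{iθ₃}=r₁+r₄e^{iθ₄} gives r₂ω₂e^{iθ₂}+r₃ω₃e^{iθ₃}=r₄ω₄e^{iθ₄}.
Eliminating the other unknown: ω₃ = r₂ω₂ sin(θ₄−θ₂) / [r₃ sin(θ₃−θ₄)].
Numerator sine = +0.20279; denominator sine = -0.77934.
Result = 0.0414·1.69·(+0.20279) / (0.0648·(-0.77934)) = -0.28095 rad/s; magnitude 0.28095 rad/s.

0.281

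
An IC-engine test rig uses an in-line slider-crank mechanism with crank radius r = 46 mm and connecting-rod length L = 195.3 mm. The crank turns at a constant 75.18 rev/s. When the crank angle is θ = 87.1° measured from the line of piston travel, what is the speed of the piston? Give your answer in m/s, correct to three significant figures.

22.0

ω = 2π·75.2 = 472.4 rad/s
For an in-line slider-crank, x = r cosθ + √(L² − r² sin²θ), so v = −rω sinθ·[1 + r cosθ/√(L² − r² sin²θ)].
With r = 0.046 m, L = 0.1953 m, θ = 87.1°: √(L² − r² sin²θ) = 0.18982 m.
v = −0.046·472.4·0.99872·[1 + 0.046·0.05059/0.18982] = -21.967 m/s.
|v| = 21.967 m/s.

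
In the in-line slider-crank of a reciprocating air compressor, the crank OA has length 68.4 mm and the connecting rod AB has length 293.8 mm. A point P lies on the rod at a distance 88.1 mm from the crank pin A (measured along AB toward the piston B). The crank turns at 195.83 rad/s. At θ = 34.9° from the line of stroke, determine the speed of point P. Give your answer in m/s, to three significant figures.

11.2

ω = 195.8 rad/s.  Crank-pin speed |V_A| = rω = 13.395 m/s, perpendicular to OA.
Rod angle: sinφ = −(r/L) sinθ ⇒ φ = -7.655°; ω_rod = −rω cosθ/√(L²−r²sin²θ) = -37.728 rad/s.
V_P = V_A + ω_rod × AP, with AP = 0.0881 m along the rod.
Components: V_Px = −rω sinθ − a·ω_rod·sinφ = -8.1065 m/s;  V_Py = rω cosθ + a·ω_rod·cosφ = +7.6915 m/s.
|V_P| = √(V_Px² + V_Py²) = 11.175 m/s.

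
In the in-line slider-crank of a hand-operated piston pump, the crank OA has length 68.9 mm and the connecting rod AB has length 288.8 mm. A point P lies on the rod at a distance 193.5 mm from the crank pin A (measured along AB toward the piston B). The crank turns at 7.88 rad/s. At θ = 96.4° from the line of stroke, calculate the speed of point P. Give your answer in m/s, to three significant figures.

0.530

ω = 7.88 rad/s.  Crank-pin speed |V_A| = rω = 0.54293 m/s, perpendicular to OA.
Rod angle: sinφ = −(r/L) sinθ ⇒ φ = -13.715°; ω_rod = −rω cosθ/√(L²−r²sin²θ) = +0.21571 rad/s.
V_P = V_A + ω_rod × AP, with AP = 0.1935 m along the rod.
Components: V_Px = −rω sinθ − a·ω_rod·sinφ = -0.52965 m/s;  V_Py = rω cosθ + a·ω_rod·cosφ = -0.019971 m/s.
|V_P| = √(V_Px² + V_Py²) = 0.53003 m/s.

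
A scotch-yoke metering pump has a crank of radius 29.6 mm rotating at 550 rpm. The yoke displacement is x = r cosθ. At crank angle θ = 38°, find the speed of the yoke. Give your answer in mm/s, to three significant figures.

1050

ω = 57.6 rad/s (from 550 rpm).
x = r cosθ ⇒ ẋ = −rω sinθ.
|v| = rω|sinθ| = 0.0296·57.6·|sin 38°| = 1.0496 m/s = 1049.6 mm/s.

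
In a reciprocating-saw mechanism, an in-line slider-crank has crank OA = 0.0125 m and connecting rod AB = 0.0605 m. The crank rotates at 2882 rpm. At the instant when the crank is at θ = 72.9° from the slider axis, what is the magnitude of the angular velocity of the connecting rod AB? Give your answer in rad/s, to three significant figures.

18.7

ω = 301.8 rad/s (converted from 2882 rpm).
The rod makes angle φ with the slider axis where L sinφ = r sinθ; differentiating, L cosφ·φ̇ = r ω cosθ.
L cosφ = √(L² − r² sin²θ) = 0.059309 m.
|ω_rod| = r ω |cosθ| / √(L² − r² sin²θ) = 0.0125·301.8·0.29404/0.059309 = 18.703 rad/s.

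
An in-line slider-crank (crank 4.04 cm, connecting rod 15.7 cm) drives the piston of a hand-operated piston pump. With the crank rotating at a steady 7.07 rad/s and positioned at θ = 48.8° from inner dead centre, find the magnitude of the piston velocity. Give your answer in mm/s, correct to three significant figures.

ω = 7.07 rad/s
For an in-line slider-crank, x = r cosθ + √(L² − r² sin²θ), so v = −rω sinθ·[1 + r cosθ/√(L² − r² sin²θ)].
With r = 0.0404 m, L = 0.157 m, θ = 48.8°: √(L² − r² sin²θ) = 0.15403 m.
v = −0.0404·7.07·0.75241·[1 + 0.0404·0.65869/0.15403] = -0.25204 m/s.
|v| = 0.25204 m/s = 252.04 mm/s.

252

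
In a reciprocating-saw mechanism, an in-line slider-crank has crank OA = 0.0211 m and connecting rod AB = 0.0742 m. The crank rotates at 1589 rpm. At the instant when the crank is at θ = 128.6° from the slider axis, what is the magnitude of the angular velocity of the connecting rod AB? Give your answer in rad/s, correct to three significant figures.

30.3

ω = 166.4 rad/s (converted from 1589 rpm).
The rod makes angle φ with the slider axis where L sinφ = r sinθ; differentiating, L cosφ·φ̇ = r ω cosθ.
L cosφ = √(L² − r² sin²θ) = 0.072344 m.
|ω_rod| = r ω |cosθ| / √(L² − r² sin²θ) = 0.0211·166.4·0.62388/0.072344 = 30.278 rad/s.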